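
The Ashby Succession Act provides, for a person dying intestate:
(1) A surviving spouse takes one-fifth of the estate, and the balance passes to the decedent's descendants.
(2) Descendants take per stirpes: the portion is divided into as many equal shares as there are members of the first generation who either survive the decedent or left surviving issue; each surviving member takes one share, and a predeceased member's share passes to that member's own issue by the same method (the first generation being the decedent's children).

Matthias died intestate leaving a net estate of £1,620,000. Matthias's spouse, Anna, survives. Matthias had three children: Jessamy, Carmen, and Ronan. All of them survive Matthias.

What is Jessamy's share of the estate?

Anna takes one-fifth of £1,620,000 = £324,000. The remaining £1,296,000 passes to the descendants.
The descendants' portion (£1,296,000) is divided into 3 shares of £432,000: Jessamy, Carmen, and Ronan each take £432,000.

Jessamy receives £432,000.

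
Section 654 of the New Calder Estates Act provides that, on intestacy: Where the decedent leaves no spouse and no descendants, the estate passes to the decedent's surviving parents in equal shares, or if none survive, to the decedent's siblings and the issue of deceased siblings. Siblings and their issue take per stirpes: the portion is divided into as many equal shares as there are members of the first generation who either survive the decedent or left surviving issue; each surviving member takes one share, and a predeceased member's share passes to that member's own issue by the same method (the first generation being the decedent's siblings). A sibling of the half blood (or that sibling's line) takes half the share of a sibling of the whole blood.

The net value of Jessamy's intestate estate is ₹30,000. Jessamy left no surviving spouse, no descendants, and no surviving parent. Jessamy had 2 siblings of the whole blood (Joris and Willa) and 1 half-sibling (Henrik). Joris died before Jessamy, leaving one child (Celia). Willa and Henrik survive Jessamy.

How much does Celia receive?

The entire ₹30,000 passes to the siblings and their issue.
Counting each half-blood sibling's line as half a unit, there are 5/2 units in ₹30,000, so one unit is ₹12,000. Whole-blood lines (Joris and Willa) take ₹12,000 each; half-blood lines (Henrik) take ₹6,000 each.
Joris's share (₹12,000) passes entirely to Celia.

Celia receives ₹12,000.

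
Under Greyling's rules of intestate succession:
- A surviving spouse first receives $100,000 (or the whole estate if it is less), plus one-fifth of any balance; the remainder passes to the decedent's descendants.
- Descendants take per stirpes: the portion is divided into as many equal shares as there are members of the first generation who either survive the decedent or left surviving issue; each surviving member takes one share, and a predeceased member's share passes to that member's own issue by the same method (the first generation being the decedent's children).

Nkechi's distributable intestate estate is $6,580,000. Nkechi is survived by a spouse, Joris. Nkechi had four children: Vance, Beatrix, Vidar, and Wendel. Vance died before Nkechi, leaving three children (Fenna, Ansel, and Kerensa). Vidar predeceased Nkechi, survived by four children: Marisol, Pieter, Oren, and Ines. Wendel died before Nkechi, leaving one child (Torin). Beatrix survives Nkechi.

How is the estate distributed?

Joris first takes $100,000, leaving a balance of $6,480,000. Joris then takes one-fifth of the balance ($1,296,000), for a total of $1,396,000. The remaining $5,184,000 passes to the descendants.
The descendants' portion ($5,184,000) is divided into 4 shares of $1,296,000: Beatrix takes $1,296,000; Vance's $1,296,000 share passes to Vance's issue; Vidar's $1,296,000 share passes to Vidar's issue; Wendel's $1,296,000 share passes to Wendel's issue.
Vance's share ($1,296,000) is divided into 3 shares of $432,000: Fenna, Ansel, and Kerensa each take $432,000.
Vidar's share ($1,296,000) is divided into 4 shares of $324,000: Marisol, Pieter, Oren, and Ines each take $324,000.
Wendel's share ($1,296,000) passes entirely to Torin.

Joris: $1,396,000; Fenna: $432,000; Ansel: $432,000; Kerensa: $432,000; Beatrix: $1,296,000; Marisol: $324,000; Pieter: $324,000; Oren: $324,000; Ines: $324,000; Torin: $1,296,000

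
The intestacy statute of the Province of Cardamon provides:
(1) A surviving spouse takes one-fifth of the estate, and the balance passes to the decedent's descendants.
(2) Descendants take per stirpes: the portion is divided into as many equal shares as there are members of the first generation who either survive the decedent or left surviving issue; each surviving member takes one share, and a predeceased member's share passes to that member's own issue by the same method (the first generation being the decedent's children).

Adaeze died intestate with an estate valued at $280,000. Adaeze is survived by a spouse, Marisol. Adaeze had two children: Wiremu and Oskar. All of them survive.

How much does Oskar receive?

Oskar receives $112,000.

Marisol takes one-fifth of $280,000 = $56,000. The remaining $224,000 passes to the descendants.
The descendants' portion ($224,000) is divided into 2 shares of $112,000: Wiremu and Oskar each take $112,000.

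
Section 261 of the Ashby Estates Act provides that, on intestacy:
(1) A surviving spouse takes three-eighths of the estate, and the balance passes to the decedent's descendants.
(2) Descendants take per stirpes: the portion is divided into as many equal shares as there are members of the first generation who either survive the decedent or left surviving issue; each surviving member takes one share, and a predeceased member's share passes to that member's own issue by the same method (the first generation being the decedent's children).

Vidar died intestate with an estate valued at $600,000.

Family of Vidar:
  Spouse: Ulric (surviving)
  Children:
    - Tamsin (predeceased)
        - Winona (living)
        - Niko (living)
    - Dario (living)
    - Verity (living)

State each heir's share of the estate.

Ulric takes three-eighths of $600,000 = $225,000. The remaining $375,000 passes to the descendants.
The descendants' portion ($375,000) is divided into 3 shares of $125,000: Dario and Verity each take $125,000; Tamsin's $125,000 share passes to Tamsin's issue.
Tamsin's share ($125,000) is divided into 2 shares of $62,500: Winona and Niko each take $62,500.

Ulric: $225,000; Winona: $62,500; Niko: $62,500; Dario: $125,000; Verity: $125,000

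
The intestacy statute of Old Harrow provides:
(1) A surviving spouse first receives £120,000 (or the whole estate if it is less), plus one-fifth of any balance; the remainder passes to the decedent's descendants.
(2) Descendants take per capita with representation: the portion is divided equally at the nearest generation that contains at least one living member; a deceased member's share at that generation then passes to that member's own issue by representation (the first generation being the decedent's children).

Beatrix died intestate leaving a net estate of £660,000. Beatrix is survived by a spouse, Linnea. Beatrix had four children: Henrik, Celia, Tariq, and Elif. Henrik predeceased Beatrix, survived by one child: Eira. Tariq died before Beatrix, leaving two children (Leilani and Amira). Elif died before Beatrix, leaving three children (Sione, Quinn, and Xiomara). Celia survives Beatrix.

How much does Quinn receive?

Linnea first takes £120,000, leaving a balance of £540,000. Linnea then takes one-fifth of the balance (£108,000), for a total of £228,000. The remaining £432,000 passes to the descendants.
The descendants' portion (£432,000) is divided into 4 shares of £108,000: Celia takes £108,000; Henrik's £108,000 share passes to Henrik's issue; Tariq's £108,000 share passes to Tariq's issue; Elif's £108,000 share passes to Elif's issue.
Henrik's share (£108,000) passes entirely to Eira.
Tariq's share (£108,000) is divided into 2 shares of £54,000: Leilani and Amira each take £54,000.
Elif's share (£108,000) is divided into 3 shares of £36,000: Sione, Quinn, and Xiomara each take £36,000.

Quinn receives £36,000.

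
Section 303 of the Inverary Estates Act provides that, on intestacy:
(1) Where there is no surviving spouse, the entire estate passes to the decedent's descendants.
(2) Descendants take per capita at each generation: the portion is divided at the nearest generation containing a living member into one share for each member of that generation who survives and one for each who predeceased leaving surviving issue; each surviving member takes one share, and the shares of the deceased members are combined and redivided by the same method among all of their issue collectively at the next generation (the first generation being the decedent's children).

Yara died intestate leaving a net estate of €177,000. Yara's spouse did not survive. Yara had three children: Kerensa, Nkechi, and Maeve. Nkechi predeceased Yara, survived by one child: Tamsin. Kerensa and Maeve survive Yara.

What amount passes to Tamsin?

The entire €177,000 passes to the descendants.
That amount (€177,000) is divided at the children's generation into 3 shares of €59,000. Kerensa and Maeve each take €59,000. The remaining share for the deceased Nkechi (€59,000) is carried to the next generation.
That pool (€59,000) passes entirely to Tamsin, the sole taker at the grandchildren's generation.

Tamsin receives €59,000.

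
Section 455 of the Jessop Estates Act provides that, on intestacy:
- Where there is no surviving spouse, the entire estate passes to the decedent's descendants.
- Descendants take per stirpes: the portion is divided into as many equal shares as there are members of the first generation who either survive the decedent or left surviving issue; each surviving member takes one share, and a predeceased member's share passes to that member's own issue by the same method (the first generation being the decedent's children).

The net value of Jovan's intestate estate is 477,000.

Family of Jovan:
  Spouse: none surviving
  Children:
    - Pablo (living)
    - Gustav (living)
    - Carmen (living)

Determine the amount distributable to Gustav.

The entire 477,000 passes to the descendants.
That amount (477,000) is divided into 3 shares of 159,000: Pablo, Gustav, and Carmen each take 159,000.

Gustav receives 159,000.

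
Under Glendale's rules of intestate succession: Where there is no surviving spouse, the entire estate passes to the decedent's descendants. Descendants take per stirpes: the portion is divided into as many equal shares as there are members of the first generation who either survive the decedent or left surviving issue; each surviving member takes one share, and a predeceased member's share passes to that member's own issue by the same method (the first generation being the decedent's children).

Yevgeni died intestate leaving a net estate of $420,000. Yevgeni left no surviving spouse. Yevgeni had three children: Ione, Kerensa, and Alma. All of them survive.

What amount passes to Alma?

The entire $420,000 passes to the descendants.
That amount ($420,000) is divided into 3 shares of $140,000: Ione, Kerensa, and Alma each take $140,000.

Alma receives $140,000.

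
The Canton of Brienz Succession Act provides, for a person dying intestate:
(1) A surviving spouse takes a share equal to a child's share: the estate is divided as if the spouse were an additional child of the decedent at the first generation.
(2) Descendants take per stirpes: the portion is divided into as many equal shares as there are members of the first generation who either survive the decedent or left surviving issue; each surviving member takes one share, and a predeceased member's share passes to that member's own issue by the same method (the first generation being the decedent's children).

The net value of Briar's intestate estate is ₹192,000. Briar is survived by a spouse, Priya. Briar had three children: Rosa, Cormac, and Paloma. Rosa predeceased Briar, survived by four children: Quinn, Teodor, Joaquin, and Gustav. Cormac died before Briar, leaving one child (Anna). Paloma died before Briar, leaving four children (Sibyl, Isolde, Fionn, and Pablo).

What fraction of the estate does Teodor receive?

Teodor receives 1/16 of the estate.

The spouse counts as an additional share at the children's level, so there are 4 primary shares of ₹48,000. Priya takes one such share (₹48,000).
The children's combined portion (₹144,000) is divided into 3 shares of ₹48,000: Rosa's ₹48,000 share passes to Rosa's issue; Cormac's ₹48,000 share passes to Cormac's issue; Paloma's ₹48,000 share passes to Paloma's issue.
Rosa's share (₹48,000) is divided into 4 shares of ₹12,000: Quinn, Teodor, Joaquin, and Gustav each take ₹12,000.
Cormac's share (₹48,000) passes entirely to Anna.
Paloma's share (₹48,000) is divided into 4 shares of ₹12,000: Sibyl, Isolde, Fionn, and Pablo each take ₹12,000.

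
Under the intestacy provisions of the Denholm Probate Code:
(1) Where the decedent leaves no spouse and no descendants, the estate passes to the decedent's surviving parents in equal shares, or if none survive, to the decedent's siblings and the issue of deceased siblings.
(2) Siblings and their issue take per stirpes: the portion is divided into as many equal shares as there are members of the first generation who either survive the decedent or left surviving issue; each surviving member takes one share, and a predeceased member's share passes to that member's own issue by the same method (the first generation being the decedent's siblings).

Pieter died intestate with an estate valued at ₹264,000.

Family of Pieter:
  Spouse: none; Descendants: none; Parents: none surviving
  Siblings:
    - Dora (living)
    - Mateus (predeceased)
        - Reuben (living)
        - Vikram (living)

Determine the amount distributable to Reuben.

Reuben receives ₹66,000.

The entire ₹264,000 passes to the siblings and their issue.
That amount (₹264,000) is divided into 2 shares of ₹132,000: Dora takes ₹132,000; Mateus's ₹132,000 share passes to Mateus's issue.
Mateus's share (₹132,000) is divided into 2 shares of ₹66,000: Reuben and Vikram each take ₹66,000.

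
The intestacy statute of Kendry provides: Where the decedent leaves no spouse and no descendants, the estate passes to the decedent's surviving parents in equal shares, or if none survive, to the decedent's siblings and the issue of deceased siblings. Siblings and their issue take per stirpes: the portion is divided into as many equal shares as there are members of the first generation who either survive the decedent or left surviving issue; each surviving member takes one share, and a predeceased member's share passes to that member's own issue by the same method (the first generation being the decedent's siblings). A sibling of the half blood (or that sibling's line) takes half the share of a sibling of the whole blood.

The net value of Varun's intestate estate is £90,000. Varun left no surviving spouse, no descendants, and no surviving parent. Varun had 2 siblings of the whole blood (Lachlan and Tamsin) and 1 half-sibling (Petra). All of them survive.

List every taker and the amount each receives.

Lachlan: £36,000; Petra: £18,000; Tamsin: £36,000

The entire £90,000 passes to the siblings and their issue.
Counting each half-blood sibling's line as half a unit, there are 5/2 units in £90,000, so one unit is £36,000. Whole-blood lines (Lachlan and Tamsin) take £36,000 each; half-blood lines (Petra) take £18,000 each.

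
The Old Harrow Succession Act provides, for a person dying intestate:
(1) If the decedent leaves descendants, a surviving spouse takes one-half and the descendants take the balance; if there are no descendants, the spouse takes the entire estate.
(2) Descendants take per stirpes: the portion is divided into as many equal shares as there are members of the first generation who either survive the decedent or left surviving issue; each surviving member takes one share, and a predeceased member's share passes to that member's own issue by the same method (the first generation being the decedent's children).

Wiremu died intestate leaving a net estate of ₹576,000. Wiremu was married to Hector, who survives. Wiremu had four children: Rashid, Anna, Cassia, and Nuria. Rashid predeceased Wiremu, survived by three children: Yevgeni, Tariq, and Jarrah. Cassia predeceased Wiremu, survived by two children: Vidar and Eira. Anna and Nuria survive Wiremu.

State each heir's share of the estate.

Hector: ₹288,000; Yevgeni: ₹24,000; Tariq: ₹24,000; Jarrah: ₹24,000; Anna: ₹72,000; Vidar: ₹36,000; Eira: ₹36,000; Nuria: ₹72,000

Hector takes one-half of ₹576,000 = ₹288,000. The remaining ₹288,000 passes to the descendants.
The descendants' portion (₹288,000) is divided into 4 shares of ₹72,000: Anna and Nuria each take ₹72,000; Rashid's ₹72,000 share passes to Rashid's issue; Cassia's ₹72,000 share passes to Cassia's issue.
Rashid's share (₹72,000) is divided into 3 shares of ₹24,000: Yevgeni, Tariq, and Jarrah each take ₹24,000.
Cassia's share (₹72,000) is divided into 2 shares of ₹36,000: Vidar and Eira each take ₹36,000.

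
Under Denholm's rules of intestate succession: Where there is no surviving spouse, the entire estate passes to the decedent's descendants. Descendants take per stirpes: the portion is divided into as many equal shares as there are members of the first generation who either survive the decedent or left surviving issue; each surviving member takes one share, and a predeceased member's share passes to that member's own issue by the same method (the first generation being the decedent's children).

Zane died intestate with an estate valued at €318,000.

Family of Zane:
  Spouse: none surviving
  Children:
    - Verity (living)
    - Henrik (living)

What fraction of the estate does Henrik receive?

Henrik receives 1/2 of the estate.

The entire €318,000 passes to the descendants.
That amount (€318,000) is divided into 2 shares of €159,000: Verity and Henrik each take €159,000.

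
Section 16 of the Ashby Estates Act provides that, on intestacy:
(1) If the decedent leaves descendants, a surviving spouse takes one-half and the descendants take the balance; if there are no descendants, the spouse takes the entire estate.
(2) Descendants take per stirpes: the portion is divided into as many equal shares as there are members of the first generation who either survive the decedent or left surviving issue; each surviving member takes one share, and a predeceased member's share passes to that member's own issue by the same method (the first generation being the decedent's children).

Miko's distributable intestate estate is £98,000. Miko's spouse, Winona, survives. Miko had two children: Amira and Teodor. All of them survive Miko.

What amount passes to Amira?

Winona takes one-half of £98,000 = £49,000. The remaining £49,000 passes to the descendants.
The descendants' portion (£49,000) is divided into 2 shares of £24,500: Amira and Teodor each take £24,500.

Amira receives £24,500.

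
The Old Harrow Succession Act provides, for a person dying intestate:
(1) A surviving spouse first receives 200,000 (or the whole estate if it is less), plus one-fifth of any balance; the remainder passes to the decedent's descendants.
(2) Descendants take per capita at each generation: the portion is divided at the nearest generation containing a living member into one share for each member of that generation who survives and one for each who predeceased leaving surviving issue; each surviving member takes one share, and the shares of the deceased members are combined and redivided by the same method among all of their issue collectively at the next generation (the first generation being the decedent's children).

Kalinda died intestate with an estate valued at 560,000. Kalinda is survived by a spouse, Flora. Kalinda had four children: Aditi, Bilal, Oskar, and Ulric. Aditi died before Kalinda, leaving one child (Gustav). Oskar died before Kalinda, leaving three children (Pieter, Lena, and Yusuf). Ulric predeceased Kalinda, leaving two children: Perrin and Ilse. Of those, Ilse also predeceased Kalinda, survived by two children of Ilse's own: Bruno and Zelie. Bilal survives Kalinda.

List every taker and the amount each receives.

Flora first takes 200,000, leaving a balance of 360,000. Flora then takes one-fifth of the balance (72,000), for a total of 272,000. The remaining 288,000 passes to the descendants.
The descendants' portion (288,000) is divided at the children's generation into 4 shares of 72,000. Bilal takes 72,000. The 3 shares of the deceased (Aditi, Oskar, and Ulric) are combined into a pool of 216,000.
That pool (216,000) is divided at the grandchildren's generation into 6 shares of 36,000. Gustav, Pieter, Lena, Yusuf, and Perrin each take 36,000. The remaining share for the deceased Ilse (36,000) is carried to the next generation.
That pool (36,000) is divided at the great-grandchildren's generation equally among Bruno and Zelie: 18,000 each.

Flora: 272,000; Gustav: 36,000; Bilal: 72,000; Pieter: 36,000; Lena: 36,000; Yusuf: 36,000; Perrin: 36,000; Bruno: 18,000; Zelie: 18,000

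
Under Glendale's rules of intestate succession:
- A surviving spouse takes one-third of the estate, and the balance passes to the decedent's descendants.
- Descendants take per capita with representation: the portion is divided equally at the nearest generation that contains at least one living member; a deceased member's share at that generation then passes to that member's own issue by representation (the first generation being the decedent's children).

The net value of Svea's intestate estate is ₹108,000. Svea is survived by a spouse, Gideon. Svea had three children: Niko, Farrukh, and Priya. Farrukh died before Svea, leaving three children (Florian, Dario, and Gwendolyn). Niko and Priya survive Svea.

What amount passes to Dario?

Gideon takes one-third of ₹108,000 = ₹36,000. The remaining ₹72,000 passes to the descendants.
The descendants' portion (₹72,000) is divided into 3 shares of ₹24,000: Niko and Priya each take ₹24,000; Farrukh's ₹24,000 share passes to Farrukh's issue.
Farrukh's share (₹24,000) is divided into 3 shares of ₹8,000: Florian, Dario, and Gwendolyn each take ₹8,000.

Dario receives ₹8,000.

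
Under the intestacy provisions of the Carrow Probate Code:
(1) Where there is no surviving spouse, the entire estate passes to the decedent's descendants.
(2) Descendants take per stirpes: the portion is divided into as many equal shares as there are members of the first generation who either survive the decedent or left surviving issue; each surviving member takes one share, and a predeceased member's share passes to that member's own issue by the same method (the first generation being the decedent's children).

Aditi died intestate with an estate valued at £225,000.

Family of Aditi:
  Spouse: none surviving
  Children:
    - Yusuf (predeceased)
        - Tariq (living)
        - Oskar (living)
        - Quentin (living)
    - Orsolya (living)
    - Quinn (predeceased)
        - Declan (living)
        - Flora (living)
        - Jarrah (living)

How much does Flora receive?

Flora receives £25,000.

The entire £225,000 passes to the descendants.
That amount (£225,000) is divided into 3 shares of £75,000: Orsolya takes £75,000; Yusuf's £75,000 share passes to Yusuf's issue; Quinn's £75,000 share passes to Quinn's issue.
Yusuf's share (£75,000) is divided into 3 shares of £25,000: Tariq, Oskar, and Quentin each take £25,000.
Quinn's share (£75,000) is divided into 3 shares of £25,000: Declan, Flora, and Jarrah each take £25,000.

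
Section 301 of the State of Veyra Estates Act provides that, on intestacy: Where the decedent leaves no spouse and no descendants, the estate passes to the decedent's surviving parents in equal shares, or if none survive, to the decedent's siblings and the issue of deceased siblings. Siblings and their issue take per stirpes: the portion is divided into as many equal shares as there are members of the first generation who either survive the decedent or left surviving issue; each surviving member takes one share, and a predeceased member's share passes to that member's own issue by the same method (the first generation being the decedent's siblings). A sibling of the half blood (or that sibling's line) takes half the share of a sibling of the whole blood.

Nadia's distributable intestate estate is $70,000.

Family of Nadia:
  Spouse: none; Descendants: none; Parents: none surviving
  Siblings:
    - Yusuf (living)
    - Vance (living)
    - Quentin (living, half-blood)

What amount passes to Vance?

Vance receives $28,000.

The entire $70,000 passes to the siblings and their issue.
Counting each half-blood sibling's line as half a unit, there are 5/2 units in $70,000, so one unit is $28,000. Whole-blood lines (Yusuf and Vance) take $28,000 each; half-blood lines (Quentin) take $14,000 each.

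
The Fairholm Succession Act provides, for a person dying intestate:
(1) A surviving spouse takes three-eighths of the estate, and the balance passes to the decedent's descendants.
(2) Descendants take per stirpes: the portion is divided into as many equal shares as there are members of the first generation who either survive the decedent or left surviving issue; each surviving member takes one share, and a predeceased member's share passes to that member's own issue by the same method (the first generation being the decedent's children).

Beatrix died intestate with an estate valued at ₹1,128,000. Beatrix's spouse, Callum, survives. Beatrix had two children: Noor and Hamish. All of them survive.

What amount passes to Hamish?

Hamish receives ₹352,500.

Callum takes three-eighths of ₹1,128,000 = ₹423,000. The remaining ₹705,000 passes to the descendants.
The descendants' portion (₹705,000) is divided into 2 shares of ₹352,500: Noor and Hamish each take ₹352,500.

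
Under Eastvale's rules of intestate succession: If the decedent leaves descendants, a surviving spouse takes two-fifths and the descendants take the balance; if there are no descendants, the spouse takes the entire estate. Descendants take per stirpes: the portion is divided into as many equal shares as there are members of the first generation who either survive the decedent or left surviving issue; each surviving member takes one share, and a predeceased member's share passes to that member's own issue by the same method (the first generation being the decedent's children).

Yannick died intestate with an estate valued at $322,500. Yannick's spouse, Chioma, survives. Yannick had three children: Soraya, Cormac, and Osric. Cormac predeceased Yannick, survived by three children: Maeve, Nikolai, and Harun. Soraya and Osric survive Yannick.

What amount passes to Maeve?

Maeve receives $21,500.

Chioma takes two-fifths of $322,500 = $129,000. The remaining $193,500 passes to the descendants.
The descendants' portion ($193,500) is divided into 3 shares of $64,500: Soraya and Osric each take $64,500; Cormac's $64,500 share passes to Cormac's issue.
Cormac's share ($64,500) is divided into 3 shares of $21,500: Maeve, Nikolai, and Harun each take $21,500.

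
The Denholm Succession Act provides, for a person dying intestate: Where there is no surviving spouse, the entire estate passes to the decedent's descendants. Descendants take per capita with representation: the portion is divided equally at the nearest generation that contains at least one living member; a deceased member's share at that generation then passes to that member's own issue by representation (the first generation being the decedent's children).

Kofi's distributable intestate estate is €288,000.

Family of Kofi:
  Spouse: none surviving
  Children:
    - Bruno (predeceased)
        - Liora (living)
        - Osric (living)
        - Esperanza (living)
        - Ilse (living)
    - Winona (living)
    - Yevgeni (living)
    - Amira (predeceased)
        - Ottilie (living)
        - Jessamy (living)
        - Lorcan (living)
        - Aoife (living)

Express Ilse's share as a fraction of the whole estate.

The entire €288,000 passes to the descendants.
That amount (€288,000) is divided into 4 shares of €72,000: Winona and Yevgeni each take €72,000; Bruno's €72,000 share passes to Bruno's issue; Amira's €72,000 share passes to Amira's issue.
Bruno's share (€72,000) is divided into 4 shares of €18,000: Liora, Osric, Esperanza, and Ilse each take €18,000.
Amira's share (€72,000) is divided into 4 shares of €18,000: Ottilie, Jessamy, Lorcan, and Aoife each take €18,000.

Ilse receives 1/16 of the estate.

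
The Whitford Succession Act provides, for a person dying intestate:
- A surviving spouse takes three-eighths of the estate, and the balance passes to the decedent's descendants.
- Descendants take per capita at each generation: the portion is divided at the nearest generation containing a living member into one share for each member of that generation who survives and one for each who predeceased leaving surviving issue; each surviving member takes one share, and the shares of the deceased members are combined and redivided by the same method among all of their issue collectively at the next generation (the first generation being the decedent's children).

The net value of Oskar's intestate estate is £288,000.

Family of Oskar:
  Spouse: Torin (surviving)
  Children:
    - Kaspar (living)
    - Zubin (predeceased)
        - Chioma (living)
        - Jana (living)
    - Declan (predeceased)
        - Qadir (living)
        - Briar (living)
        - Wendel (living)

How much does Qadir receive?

Torin takes three-eighths of £288,000 = £108,000. The remaining £180,000 passes to the descendants.
The descendants' portion (£180,000) is divided at the children's generation into 3 shares of £60,000. Kaspar takes £60,000. The 2 shares of the deceased (Zubin and Declan) are combined into a pool of £120,000.
That pool (£120,000) is divided at the grandchildren's generation equally among Chioma, Jana, Qadir, Briar, and Wendel: £24,000 each.

Qadir receives £24,000.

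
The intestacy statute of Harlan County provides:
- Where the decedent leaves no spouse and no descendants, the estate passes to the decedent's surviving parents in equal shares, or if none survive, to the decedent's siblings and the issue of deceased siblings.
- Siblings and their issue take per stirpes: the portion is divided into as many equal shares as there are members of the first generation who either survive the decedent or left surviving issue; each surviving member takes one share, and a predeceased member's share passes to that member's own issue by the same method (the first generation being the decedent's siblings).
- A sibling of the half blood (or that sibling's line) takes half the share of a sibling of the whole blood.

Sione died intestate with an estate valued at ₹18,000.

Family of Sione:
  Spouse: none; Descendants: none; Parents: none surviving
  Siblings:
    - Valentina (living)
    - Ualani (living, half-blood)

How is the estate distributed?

The entire ₹18,000 passes to the siblings and their issue.
Counting each half-blood sibling's line as half a unit, there are 3/2 units in ₹18,000, so one unit is ₹12,000. Whole-blood lines (Valentina) take ₹12,000 each; half-blood lines (Ualani) take ₹6,000 each.

Valentina: ₹12,000; Ualani: ₹6,000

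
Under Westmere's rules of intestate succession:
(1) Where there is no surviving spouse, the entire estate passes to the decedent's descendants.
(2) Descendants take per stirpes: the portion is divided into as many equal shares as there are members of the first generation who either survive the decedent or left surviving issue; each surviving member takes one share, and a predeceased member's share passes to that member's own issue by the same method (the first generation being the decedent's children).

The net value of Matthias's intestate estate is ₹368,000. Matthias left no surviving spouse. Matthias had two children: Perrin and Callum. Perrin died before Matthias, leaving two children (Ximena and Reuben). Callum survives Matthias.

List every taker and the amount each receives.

The entire ₹368,000 passes to the descendants.
That amount (₹368,000) is divided into 2 shares of ₹184,000: Callum takes ₹184,000; Perrin's ₹184,000 share passes to Perrin's issue.
Perrin's share (₹184,000) is divided into 2 shares of ₹92,000: Ximena and Reuben each take ₹92,000.

Ximena: ₹92,000; Reuben: ₹92,000; Callum: ₹184,000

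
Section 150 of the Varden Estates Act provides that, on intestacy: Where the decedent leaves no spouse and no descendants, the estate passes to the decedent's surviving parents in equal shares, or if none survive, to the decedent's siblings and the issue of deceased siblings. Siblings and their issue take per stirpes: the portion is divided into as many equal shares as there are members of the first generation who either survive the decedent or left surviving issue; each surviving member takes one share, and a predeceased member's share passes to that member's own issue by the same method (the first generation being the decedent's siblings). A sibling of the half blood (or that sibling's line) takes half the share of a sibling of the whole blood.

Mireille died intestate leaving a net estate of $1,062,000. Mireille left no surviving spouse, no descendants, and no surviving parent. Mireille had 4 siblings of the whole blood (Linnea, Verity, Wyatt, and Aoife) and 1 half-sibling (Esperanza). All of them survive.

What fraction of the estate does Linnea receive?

Linnea receives 2/9 of the estate.

The entire $1,062,000 passes to the siblings and their issue.
Counting each half-blood sibling's line as half a unit, there are 9/2 units in $1,062,000, so one unit is $236,000. Whole-blood lines (Linnea, Verity, Wyatt, and Aoife) take $236,000 each; half-blood lines (Esperanza) take $118,000 each.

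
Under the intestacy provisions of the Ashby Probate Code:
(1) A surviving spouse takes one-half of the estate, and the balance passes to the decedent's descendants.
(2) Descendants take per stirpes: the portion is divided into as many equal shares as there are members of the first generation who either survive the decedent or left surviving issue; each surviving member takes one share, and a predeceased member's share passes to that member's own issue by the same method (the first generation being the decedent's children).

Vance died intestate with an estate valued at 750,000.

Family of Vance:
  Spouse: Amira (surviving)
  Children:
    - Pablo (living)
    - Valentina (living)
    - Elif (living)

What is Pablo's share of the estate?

Amira takes one-half of 750,000 = 375,000. The remaining 375,000 passes to the descendants.
The descendants' portion (375,000) is divided into 3 shares of 125,000: Pablo, Valentina, and Elif each take 125,000.

Pablo receives 125,000.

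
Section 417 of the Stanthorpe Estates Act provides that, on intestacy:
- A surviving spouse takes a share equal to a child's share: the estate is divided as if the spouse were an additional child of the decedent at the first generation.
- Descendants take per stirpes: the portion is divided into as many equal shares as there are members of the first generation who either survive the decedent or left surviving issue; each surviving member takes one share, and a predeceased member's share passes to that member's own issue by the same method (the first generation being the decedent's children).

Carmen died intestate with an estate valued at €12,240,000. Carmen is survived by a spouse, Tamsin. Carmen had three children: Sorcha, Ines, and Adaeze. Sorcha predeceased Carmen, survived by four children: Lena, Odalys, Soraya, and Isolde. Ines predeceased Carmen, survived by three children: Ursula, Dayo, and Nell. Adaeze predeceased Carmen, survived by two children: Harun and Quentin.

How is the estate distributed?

The spouse counts as an additional share at the children's level, so there are 4 primary shares of €3,060,000. Tamsin takes one such share (€3,060,000).
The children's combined portion (€9,180,000) is divided into 3 shares of €3,060,000: Sorcha's €3,060,000 share passes to Sorcha's issue; Ines's €3,060,000 share passes to Ines's issue; Adaeze's €3,060,000 share passes to Adaeze's issue.
Sorcha's share (€3,060,000) is divided into 4 shares of €765,000: Lena, Odalys, Soraya, and Isolde each take €765,000.
Ines's share (€3,060,000) is divided into 3 shares of €1,020,000: Ursula, Dayo, and Nell each take €1,020,000.
Adaeze's share (€3,060,000) is divided into 2 shares of €1,530,000: Harun and Quentin each take €1,530,000.

Tamsin: €3,060,000; Lena: €765,000; Odalys: €765,000; Soraya: €765,000; Isolde: €765,000; Ursula: €1,020,000; Dayo: €1,020,000; Nell: €1,020,000; Harun: €1,530,000; Quentin: €1,530,000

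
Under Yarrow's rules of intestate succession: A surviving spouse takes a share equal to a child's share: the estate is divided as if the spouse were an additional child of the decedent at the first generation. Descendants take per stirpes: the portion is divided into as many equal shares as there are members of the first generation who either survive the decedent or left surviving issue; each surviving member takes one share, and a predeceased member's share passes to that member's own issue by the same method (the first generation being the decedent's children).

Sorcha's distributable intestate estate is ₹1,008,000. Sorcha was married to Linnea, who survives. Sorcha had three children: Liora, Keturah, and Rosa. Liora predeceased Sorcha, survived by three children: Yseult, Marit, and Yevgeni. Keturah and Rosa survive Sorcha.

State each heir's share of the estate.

Linnea: ₹252,000; Yseult: ₹84,000; Marit: ₹84,000; Yevgeni: ₹84,000; Keturah: ₹252,000; Rosa: ₹252,000

The spouse counts as an additional share at the children's level, so there are 4 primary shares of ₹252,000. Linnea takes one such share (₹252,000).
The children's combined portion (₹756,000) is divided into 3 shares of ₹252,000: Keturah and Rosa each take ₹252,000; Liora's ₹252,000 share passes to Liora's issue.
Liora's share (₹252,000) is divided into 3 shares of ₹84,000: Yseult, Marit, and Yevgeni each take ₹84,000.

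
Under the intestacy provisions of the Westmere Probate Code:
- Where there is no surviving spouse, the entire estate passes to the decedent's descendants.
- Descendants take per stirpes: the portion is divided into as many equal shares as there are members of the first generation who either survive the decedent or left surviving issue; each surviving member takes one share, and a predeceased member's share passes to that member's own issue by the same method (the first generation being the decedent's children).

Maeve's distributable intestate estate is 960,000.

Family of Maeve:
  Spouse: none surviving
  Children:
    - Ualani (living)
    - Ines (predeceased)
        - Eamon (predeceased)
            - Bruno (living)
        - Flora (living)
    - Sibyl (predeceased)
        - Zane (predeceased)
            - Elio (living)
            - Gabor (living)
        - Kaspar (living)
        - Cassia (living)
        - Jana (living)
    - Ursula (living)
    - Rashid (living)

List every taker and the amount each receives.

Ualani: 192,000; Bruno: 96,000; Flora: 96,000; Elio: 24,000; Gabor: 24,000; Kaspar: 48,000; Cassia: 48,000; Jana: 48,000; Ursula: 192,000; Rashid: 192,000

The entire 960,000 passes to the descendants.
That amount (960,000) is divided into 5 shares of 192,000: Ualani, Ursula, and Rashid each take 192,000; Ines's 192,000 share passes to Ines's issue; Sibyl's 192,000 share passes to Sibyl's issue.
Ines's share (192,000) is divided into 2 shares of 96,000: Flora takes 96,000; Eamon's 96,000 share passes to Eamon's issue.
Eamon's share (96,000) passes entirely to Bruno.
Sibyl's share (192,000) is divided into 4 shares of 48,000: Kaspar, Cassia, and Jana each take 48,000; Zane's 48,000 share passes to Zane's issue.
Zane's share (48,000) is divided into 2 shares of 24,000: Elio and Gabor each take 24,000.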